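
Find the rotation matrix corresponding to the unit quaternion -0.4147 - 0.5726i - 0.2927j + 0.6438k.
[[-0.0003, 0.8692, -0.4945], [-0.1988, -0.4847, -0.8518], [-0.98, 0.098, 0.1729]]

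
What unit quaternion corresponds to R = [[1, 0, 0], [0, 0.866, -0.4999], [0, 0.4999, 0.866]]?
0.9659 + 0.2588i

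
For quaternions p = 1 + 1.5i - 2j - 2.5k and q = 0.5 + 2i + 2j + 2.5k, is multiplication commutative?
No: pq = 7.75 + 2.75i - 7.75j + 8.25k ≠ 7.75 + 2.75i + 9.75j - 5.75k = qp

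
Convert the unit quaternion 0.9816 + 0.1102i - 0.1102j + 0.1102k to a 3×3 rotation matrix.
[[0.9514, -0.2406, -0.1921], [0.1921, 0.9514, -0.2406], [0.2406, 0.1921, 0.9514]]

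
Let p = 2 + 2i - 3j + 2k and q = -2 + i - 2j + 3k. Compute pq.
-18 - 7i - 2j + k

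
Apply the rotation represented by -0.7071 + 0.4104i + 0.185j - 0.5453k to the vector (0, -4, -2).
(3.896, -1.031, 1.939)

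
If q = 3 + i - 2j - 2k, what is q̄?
3 - i + 2j + 2k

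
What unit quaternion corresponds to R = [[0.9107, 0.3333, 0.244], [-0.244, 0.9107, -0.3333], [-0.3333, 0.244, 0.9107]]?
0.9659 + 0.1494i + 0.1494j - 0.1494k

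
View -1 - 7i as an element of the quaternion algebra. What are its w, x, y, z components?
-1 - 7i + 0j + 0k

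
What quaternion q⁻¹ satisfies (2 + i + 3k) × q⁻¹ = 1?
0.1429 - 0.0714i - 0.2143k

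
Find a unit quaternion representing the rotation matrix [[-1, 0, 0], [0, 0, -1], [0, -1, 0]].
-0.7071j + 0.7071k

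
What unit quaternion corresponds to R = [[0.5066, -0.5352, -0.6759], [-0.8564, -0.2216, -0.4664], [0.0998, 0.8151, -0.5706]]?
0.4226 + 0.7581i - 0.4589j - 0.19k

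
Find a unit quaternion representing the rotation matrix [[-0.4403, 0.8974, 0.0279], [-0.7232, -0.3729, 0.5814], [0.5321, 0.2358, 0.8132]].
-0.5 + 0.1728i + 0.2521j + 0.8103k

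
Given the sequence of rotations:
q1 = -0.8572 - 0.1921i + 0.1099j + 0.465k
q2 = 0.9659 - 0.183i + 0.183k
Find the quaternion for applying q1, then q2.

q2 · q1 = -0.9482 - 0.0488i + 0.1561j + 0.2722k
-0.9482 - 0.0488i + 0.1561j + 0.2722k


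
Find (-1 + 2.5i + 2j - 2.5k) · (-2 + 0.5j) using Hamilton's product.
1 - 3.75i - 4.5j + 6.25k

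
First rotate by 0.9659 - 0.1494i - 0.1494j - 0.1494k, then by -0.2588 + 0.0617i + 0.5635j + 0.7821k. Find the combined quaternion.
-0.0397 + 0.1309i + 0.4753j + 0.8691k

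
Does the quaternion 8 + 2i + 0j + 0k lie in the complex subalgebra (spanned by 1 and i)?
Yes. The quaternion 8 + 2i has j- and k-coefficients y = z = 0, so it lies in the complex subalgebra spanned by 1 and i.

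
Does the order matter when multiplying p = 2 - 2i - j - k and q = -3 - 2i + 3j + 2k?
Yes: pq = -5 + 3i + 15j - k ≠ -5 + i + 3j + 15k = qp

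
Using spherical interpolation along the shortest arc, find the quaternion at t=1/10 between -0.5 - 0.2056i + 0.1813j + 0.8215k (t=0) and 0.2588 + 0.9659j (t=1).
-0.4514 - 0.2018i + 0.3248j + 0.8063k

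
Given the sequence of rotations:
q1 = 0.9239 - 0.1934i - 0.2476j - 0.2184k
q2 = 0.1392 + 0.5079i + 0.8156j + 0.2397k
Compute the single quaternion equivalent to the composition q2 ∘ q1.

q2 · q1 = 0.4811 + 0.3236i + 0.7836j + 0.223k
0.4811 + 0.3236i + 0.7836j + 0.223k


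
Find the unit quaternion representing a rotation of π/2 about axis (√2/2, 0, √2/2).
0.7071 + 0.5i + 0.5k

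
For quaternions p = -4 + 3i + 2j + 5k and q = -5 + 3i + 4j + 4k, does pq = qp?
No: pq = -17 - 39i - 23j - 35k ≠ -17 - 15i - 29j - 47k = qp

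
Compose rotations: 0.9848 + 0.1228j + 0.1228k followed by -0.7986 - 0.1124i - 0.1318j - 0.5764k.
-0.6995 - 0.0561i - 0.2141j - 0.6795k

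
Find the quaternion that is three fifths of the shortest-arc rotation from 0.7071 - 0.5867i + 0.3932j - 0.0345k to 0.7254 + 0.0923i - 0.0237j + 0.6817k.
0.8448 - 0.2194i + 0.1735j + 0.4562k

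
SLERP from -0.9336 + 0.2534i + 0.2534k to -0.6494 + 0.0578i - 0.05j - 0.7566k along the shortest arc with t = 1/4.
-0.9733 + 0.2277i - 0.0154j - 0.023k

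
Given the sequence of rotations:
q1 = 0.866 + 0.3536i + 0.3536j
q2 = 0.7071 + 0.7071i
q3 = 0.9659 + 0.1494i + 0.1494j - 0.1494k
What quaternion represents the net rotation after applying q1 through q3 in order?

q2 · q1 = 0.3623 + 0.8624i + 0.25j + 0.25k
q3 · q2 · q1 = 0.2211 + 0.9618i + 0.1294j + 0.0959k
0.2211 + 0.9618i + 0.1294j + 0.0959k


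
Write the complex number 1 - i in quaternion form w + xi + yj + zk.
1 - i + 0j + 0k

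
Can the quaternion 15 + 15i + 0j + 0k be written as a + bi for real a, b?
Yes. The quaternion 15 + 15i has j- and k-coefficients y = z = 0, so it lies in the complex subalgebra spanned by 1 and i.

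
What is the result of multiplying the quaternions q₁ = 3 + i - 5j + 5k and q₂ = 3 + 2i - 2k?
17 + 19i - 3j + 19k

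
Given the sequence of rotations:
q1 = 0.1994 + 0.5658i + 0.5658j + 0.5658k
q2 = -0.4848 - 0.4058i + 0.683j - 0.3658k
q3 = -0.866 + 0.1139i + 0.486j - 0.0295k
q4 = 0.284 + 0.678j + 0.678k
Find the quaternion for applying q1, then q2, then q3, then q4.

q2 · q1 = -0.0465 + 0.2382i - 0.1155j - 0.9633k
q3 · q2 · q1 = 0.0409 - 0.6831i + 0.1801j + 0.7067k
q4 · q3 · q2 · q1 = -0.5896 + 0.163i - 0.3843j + 0.6916k
-0.5896 + 0.163i - 0.3843j + 0.6916k


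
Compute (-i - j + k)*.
i + j - k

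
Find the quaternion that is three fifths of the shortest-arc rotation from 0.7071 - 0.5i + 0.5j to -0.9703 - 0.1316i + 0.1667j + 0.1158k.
0.9793 - 0.1433i + 0.1197j - 0.0778k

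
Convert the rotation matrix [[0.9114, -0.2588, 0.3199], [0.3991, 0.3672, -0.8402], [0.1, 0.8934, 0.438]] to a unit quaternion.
0.8241 + 0.5259i + 0.0667j + 0.1996k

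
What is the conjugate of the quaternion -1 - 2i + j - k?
-1 + 2i - j + k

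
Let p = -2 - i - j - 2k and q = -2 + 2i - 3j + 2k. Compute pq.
7 - 10i + 6j + 5k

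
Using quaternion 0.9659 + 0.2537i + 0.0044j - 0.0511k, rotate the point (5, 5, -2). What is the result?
(5.513, 4.829, 0.534)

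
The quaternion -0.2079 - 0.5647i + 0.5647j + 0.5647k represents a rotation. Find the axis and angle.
axis = (-√3/3, √3/3, √3/3), θ = 204°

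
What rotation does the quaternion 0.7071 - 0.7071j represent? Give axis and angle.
axis = (0, -1, 0), θ = π/2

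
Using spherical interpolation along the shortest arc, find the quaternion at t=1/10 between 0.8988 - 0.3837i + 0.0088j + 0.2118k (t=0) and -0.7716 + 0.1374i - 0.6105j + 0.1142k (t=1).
0.9092 - 0.367i + 0.0753j + 0.1817k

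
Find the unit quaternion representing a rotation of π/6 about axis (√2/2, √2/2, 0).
0.9659 + 0.183i + 0.183j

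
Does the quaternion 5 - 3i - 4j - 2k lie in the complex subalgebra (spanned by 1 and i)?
No. The quaternion 5 - 3i - 4j - 2k has j-coefficient y = -4 and k-coefficient z = -2, not both zero, so it does not lie in the complex subalgebra spanned by 1 and i.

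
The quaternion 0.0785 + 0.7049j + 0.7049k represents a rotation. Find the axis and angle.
axis = (0, √2/2, √2/2), θ = 171°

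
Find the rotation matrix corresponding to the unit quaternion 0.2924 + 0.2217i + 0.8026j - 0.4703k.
[[-0.7307, 0.6309, 0.2608], [0.0808, 0.4593, -0.8846], [-0.6779, -0.6253, -0.3866]]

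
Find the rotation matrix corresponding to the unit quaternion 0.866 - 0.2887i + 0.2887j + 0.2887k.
[[0.6666, -0.6667, 0.3333], [0.3333, 0.6666, 0.6667], [-0.6667, -0.3333, 0.6666]]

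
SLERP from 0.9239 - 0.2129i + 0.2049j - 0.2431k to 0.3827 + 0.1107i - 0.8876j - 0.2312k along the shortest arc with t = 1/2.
0.8419 - 0.0659i - 0.4399j - 0.3056k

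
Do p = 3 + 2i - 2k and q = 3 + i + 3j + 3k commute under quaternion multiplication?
No: pq = 13 + 15i + j + 9k ≠ 13 + 3i + 17j - 3k = qp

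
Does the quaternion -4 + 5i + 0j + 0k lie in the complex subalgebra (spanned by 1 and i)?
Yes. The quaternion -4 + 5i has j- and k-coefficients y = z = 0, so it lies in the complex subalgebra spanned by 1 and i.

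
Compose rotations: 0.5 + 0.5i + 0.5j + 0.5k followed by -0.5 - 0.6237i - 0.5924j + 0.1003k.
0.3079 - 0.9082i - 0.1842j - 0.2155k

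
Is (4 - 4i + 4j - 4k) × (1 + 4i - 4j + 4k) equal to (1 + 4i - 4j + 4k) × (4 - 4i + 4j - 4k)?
Yes: pq = qp = 52 + 12i - 12j + 12k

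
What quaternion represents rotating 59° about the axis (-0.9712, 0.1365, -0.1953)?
0.8704 - 0.4782i + 0.0672j - 0.0962k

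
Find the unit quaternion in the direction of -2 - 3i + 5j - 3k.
-0.2917 - 0.4376i + 0.7293j - 0.4376k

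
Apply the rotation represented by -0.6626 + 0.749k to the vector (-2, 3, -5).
(3.222, 1.619, -5)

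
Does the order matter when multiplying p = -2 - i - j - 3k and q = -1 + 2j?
Yes: pq = 4 + 7i - 3j + k ≠ 4 - 5i - 3j + 5k = qp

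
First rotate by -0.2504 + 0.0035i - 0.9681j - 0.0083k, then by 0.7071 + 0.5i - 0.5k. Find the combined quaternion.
-0.183 - 0.6068i - 0.6821j - 0.3647k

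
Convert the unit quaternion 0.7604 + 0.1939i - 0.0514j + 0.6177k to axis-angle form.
axis = (0.2986, -0.0791, 0.9511), θ = 81°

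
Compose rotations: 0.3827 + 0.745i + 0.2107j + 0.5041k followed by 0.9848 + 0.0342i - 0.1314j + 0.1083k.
0.3245 + 0.6577i + 0.2207j + 0.643k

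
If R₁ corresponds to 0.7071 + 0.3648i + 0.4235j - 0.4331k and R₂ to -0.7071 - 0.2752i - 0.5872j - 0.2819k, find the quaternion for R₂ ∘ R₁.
-0.273 - 0.0788i - 0.9367j + 0.2046k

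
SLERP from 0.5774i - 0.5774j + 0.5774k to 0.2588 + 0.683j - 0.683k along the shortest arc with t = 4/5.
-0.2127 + 0.124i - 0.6853j + 0.6853k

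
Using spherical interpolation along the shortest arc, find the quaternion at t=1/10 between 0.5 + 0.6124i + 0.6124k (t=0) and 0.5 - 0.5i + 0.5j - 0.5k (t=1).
0.4089 + 0.6437i - 0.0642j + 0.6437k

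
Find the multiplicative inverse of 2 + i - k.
0.3333 - 0.1667i + 0.1667k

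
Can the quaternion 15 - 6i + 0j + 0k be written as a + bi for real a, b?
Yes. The quaternion 15 - 6i has j- and k-coefficients y = z = 0, so it lies in the complex subalgebra spanned by 1 and i.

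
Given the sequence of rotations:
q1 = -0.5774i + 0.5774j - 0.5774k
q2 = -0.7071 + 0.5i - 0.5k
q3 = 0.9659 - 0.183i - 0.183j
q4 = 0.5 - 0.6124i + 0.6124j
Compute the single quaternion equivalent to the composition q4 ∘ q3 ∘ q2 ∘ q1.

q2 · q1 = 0.697i + 0.1691j + 0.697k
q3 · q2 · q1 = 0.1585 + 0.5457i + 0.2909j + 0.7698k
q4 · q3 · q2 · q1 = 0.2353 + 0.6472i + 0.7139j - 0.1274k
0.2353 + 0.6472i + 0.7139j - 0.1274k


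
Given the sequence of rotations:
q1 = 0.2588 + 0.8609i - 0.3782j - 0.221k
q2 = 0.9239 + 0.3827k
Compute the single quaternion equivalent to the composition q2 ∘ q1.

q2 · q1 = 0.3237 + 0.9401i - 0.02j - 0.1051k
0.3237 + 0.9401i - 0.02j - 0.1051k


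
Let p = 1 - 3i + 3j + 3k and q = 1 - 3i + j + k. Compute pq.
-14 - 6i - 2j + 10k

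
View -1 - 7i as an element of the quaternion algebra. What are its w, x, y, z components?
-1 - 7i + 0j + 0k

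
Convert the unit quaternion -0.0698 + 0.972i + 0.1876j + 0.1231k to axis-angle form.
axis = (0.9744, 0.1881, 0.1234), θ = 188°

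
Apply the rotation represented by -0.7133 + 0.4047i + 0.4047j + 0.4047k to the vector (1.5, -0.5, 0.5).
(-0.06, -0.095, 1.655)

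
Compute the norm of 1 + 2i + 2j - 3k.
√18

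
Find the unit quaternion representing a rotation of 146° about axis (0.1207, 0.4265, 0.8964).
0.2924 + 0.1154i + 0.4079j + 0.8572k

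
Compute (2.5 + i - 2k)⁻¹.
0.2222 - 0.0889i + 0.1778k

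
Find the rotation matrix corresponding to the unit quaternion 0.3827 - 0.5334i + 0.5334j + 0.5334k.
[[-0.1381, -0.9773, -0.1608], [-0.1608, -0.1381, 0.9773], [-0.9773, 0.1608, -0.1381]]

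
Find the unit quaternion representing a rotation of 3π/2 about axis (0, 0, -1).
-0.7071 - 0.7071k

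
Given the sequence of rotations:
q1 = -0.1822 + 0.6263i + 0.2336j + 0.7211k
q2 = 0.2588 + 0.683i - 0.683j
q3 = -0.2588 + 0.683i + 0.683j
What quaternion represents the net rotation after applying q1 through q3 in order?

q2 · q1 = -0.3154 - 0.4549i - 0.3076j + 0.7739k
q3 · q2 · q1 = 0.6024 + 0.4309i - 0.6644j - 0.0997k
0.6024 + 0.4309i - 0.6644j - 0.0997k


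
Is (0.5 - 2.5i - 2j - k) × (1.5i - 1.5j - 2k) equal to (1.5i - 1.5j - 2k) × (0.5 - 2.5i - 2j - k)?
No: pq = -1.25 + 3.25i - 7.25j + 5.75k ≠ -1.25 - 1.75i + 5.75j - 7.75k = qp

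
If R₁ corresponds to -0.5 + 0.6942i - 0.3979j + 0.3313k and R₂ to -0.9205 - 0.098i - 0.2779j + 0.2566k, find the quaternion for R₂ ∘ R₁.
0.3327 - 0.58i + 0.7158j - 0.2013k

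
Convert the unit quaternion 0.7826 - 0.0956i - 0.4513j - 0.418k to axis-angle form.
axis = (-0.1536, -0.725, -0.6715), θ = 77°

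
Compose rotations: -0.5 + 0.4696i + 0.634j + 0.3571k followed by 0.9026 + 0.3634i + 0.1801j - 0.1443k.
-0.6846 + 0.398i + 0.2847j + 0.5403k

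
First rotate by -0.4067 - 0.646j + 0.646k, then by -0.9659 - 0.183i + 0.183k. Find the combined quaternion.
0.2746 + 0.1926i + 0.7422j - 0.5802k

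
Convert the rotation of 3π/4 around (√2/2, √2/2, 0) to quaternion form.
0.3827 + 0.6533i + 0.6533j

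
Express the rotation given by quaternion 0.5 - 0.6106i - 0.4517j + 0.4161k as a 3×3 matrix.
[[0.2457, 0.1355, -0.9598], [0.9677, -0.0919, 0.2347], [-0.0564, -0.9865, -0.1537]]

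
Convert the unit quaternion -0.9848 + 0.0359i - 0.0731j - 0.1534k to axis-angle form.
axis = (0.2067, -0.4209, -0.8832), θ = 340°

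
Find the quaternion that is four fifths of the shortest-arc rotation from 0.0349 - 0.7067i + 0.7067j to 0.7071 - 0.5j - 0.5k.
-0.6164 - 0.1831i + 0.6253j + 0.4422k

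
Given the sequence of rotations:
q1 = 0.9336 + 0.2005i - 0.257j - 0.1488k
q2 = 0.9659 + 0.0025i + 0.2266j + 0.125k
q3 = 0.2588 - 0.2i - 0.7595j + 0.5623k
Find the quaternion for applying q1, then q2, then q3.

q2 · q1 = 0.9781 + 0.1944i - 0.0112j - 0.0731k
q3 · q2 · q1 = 0.3246 - 0.0835i - 0.6511j + 0.681k
0.3246 - 0.0835i - 0.6511j + 0.681k


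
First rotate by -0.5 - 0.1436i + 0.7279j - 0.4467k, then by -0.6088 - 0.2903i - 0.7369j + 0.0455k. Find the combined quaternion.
0.8194 + 0.5286i - 0.2109j - 0.0679k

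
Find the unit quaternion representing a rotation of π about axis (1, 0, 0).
i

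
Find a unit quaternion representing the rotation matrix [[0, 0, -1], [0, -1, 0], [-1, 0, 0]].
-0.7071i + 0.7071k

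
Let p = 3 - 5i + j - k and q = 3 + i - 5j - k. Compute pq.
18 - 18i - 18j + 18k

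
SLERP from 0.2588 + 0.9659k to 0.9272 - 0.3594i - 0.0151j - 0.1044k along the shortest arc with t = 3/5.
0.8504 - 0.2747i - 0.0115j + 0.4486k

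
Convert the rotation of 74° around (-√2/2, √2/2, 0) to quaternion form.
0.7986 - 0.4255i + 0.4255j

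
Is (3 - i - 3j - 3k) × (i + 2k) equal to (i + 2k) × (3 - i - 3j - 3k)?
No: pq = 7 - 3i - j + 9k ≠ 7 + 9i + j + 3k = qp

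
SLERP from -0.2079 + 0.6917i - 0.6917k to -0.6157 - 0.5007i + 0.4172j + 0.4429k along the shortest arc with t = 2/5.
0.1464 + 0.6992i - 0.1942j - 0.6723k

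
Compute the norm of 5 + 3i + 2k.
√38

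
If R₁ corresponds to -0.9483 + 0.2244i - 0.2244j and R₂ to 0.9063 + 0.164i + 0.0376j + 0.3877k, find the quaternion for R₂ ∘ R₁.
-0.8878 + 0.1349i - 0.152j - 0.4129k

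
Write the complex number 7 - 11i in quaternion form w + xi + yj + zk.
7 - 11i + 0j + 0k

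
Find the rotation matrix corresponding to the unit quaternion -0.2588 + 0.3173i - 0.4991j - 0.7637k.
[[-0.6647, -0.712, -0.2263], [0.0786, -0.3678, 0.9266], [-0.743, 0.5981, 0.3004]]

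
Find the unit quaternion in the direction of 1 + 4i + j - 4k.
0.1715 + 0.686i + 0.1715j - 0.686k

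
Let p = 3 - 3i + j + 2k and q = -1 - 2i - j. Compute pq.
-8 - i - 8j + 3k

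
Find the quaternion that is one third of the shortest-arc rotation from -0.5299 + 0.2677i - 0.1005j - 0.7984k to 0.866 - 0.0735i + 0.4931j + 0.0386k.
-0.722 + 0.2242i - 0.2639j - 0.599k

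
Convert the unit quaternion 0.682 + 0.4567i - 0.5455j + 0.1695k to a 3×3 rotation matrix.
[[0.3474, -0.7295, -0.5892], [-0.2671, 0.5254, -0.8079], [0.8989, 0.438, -0.0123]]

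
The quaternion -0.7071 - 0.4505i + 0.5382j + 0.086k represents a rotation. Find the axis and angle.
axis = (-0.6371, 0.7611, 0.1216), θ = 3π/2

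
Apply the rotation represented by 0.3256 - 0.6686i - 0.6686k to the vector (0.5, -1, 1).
(0.512, 1.006, 0.988)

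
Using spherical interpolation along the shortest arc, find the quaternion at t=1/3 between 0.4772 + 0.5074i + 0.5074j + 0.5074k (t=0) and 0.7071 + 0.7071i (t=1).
0.598 + 0.6194i + 0.3596j + 0.3596k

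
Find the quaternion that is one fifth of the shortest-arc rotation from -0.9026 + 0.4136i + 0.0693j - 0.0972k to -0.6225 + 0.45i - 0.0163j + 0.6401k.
-0.8916 + 0.4453i + 0.0542j + 0.0617k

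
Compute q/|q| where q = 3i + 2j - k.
0.8018i + 0.5345j - 0.2673k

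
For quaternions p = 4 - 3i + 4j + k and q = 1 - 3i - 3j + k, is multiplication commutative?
No: pq = 6 - 8i - 8j + 26k ≠ 6 - 22i - 8j - 16k = qp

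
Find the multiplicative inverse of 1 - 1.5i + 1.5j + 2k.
0.1053 + 0.1579i - 0.1579j - 0.2105k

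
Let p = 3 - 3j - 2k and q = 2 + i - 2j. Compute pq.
-i - 14j - k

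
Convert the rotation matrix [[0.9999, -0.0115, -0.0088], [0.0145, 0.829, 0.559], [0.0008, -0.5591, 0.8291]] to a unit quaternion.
0.9563 - 0.2923i - 0.0025j + 0.0068k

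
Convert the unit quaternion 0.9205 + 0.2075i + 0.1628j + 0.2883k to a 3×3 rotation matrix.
[[0.7808, -0.4632, 0.4194], [0.5983, 0.7477, -0.2881], [-0.1801, 0.4759, 0.8609]]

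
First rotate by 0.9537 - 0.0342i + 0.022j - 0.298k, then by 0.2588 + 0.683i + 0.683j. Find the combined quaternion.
0.2552 + 0.439i + 0.8606j - 0.0387k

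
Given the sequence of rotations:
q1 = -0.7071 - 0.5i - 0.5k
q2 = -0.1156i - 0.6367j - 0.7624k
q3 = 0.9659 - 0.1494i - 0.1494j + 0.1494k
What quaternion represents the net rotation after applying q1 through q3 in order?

q2 · q1 = -0.439 + 0.4001i + 0.7736j + 0.2207k
q3 · q2 · q1 = -0.2817 + 0.3035i + 0.9056j + 0.0918k
-0.2817 + 0.3035i + 0.9056j + 0.0918k


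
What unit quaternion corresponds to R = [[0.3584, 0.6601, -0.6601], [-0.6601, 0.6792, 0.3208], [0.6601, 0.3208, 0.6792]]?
0.8241 - 0.4005j - 0.4005k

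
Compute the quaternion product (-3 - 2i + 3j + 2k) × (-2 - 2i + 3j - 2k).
-3 - 2i - 23j + 2k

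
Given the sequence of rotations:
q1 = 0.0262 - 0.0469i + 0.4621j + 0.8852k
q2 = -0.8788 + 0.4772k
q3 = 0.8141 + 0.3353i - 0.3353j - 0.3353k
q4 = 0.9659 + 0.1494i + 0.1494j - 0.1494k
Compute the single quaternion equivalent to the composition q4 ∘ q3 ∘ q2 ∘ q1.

q2 · q1 = -0.4454 - 0.1793i - 0.4285j - 0.7654k
q3 · q2 · q1 = -0.7028 - 0.1823i + 0.1173j - 0.6776k
q4 · q3 · q2 · q1 = -0.7704 - 0.3648i + 0.1368j - 0.5047k
-0.7704 - 0.3648i + 0.1368j - 0.5047k


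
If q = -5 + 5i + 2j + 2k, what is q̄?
-5 - 5i - 2j - 2k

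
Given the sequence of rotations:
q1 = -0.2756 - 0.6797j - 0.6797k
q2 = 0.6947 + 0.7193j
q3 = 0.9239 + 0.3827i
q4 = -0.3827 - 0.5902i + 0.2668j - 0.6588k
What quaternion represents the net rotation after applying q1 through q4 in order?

q2 · q1 = 0.2974 - 0.4889i - 0.6704j - 0.4722k
q3 · q2 · q1 = 0.4619 - 0.3379i - 0.4387j - 0.6928k
q4 · q3 · q2 · q1 = -0.7156 - 0.6172i + 0.1048j + 0.3099k
-0.7156 - 0.6172i + 0.1048j + 0.3099k


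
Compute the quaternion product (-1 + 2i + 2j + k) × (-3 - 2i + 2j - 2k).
5 - 10i - 6j + 7k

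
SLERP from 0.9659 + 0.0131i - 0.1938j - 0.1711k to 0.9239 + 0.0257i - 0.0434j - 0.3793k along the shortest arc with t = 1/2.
0.953 + 0.0196i - 0.1196j - 0.2776k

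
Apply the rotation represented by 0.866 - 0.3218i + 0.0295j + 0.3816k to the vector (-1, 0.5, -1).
(-0.852, -0.971, -0.762)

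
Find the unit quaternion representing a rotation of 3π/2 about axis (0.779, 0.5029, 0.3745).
-0.7071 + 0.5508i + 0.3556j + 0.2648k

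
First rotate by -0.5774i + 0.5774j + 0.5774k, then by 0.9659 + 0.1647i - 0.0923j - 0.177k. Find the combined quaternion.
0.2506 - 0.5088i + 0.5648j + 0.5995k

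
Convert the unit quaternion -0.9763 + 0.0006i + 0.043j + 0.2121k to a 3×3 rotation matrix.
[[0.9063, 0.4142, -0.0837], [-0.4141, 0.91, 0.0194], [0.0842, 0.0171, 0.9963]]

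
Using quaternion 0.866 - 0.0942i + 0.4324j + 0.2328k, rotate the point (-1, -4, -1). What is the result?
(0.716, -4.182, 0.032)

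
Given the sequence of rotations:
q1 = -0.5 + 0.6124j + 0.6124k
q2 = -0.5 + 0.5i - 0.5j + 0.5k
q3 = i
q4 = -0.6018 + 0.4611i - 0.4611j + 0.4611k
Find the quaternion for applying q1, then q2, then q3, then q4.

q2 · q1 = 0.25 - 0.8624i - 0.3624j - 0.25k
q3 · q2 · q1 = 0.8624 + 0.25i + 0.25j - 0.3624k
q4 · q3 · q2 · q1 = -0.3519 + 0.299i - 0.2657j + 0.8463k
-0.3519 + 0.299i - 0.2657j + 0.8463k


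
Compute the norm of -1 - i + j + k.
2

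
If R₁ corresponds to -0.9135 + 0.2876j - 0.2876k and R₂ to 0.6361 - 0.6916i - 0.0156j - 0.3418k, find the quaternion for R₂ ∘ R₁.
-0.6749 + 0.7346i - 0.0017j - 0.0696k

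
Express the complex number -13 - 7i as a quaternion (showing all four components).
-13 - 7i + 0j + 0k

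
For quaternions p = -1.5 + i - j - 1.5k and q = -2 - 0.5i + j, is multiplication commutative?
No: pq = 4.5 + 0.25i + 1.25j + 3.5k ≠ 4.5 - 2.75i - 0.25j + 2.5k = qp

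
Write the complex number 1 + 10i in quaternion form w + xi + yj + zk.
1 + 10i + 0j + 0k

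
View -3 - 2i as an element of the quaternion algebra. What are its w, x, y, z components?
-3 - 2i + 0j + 0k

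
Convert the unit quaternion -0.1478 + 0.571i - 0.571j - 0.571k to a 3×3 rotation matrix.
[[-0.3042, -0.8209, -0.4833], [-0.4833, -0.3042, 0.8209], [-0.8209, 0.4833, -0.3042]]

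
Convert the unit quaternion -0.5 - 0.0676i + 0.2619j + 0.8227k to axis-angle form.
axis = (-0.0781, 0.3024, 0.95), θ = 4π/3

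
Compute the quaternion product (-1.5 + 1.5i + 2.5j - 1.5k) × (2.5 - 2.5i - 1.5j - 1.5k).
1.5 + 1.5i + 14.5j + 2.5k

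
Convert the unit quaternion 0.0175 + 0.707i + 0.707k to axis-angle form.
axis = (√2/2, 0, √2/2), θ = 178°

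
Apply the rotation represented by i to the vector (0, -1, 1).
(0, 1, -1)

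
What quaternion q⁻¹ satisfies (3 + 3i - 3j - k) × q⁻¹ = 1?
0.1071 - 0.1071i + 0.1071j + 0.0357k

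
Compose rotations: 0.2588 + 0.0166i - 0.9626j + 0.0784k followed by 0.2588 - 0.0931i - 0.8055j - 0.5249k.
-0.6657 - 0.5882i - 0.459j - 0.0126k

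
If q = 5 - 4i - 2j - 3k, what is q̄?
5 + 4i + 2j + 3k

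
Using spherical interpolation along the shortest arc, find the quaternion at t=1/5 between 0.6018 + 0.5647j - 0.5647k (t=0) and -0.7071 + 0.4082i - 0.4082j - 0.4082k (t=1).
0.6983 - 0.1012i + 0.5919j - 0.3896k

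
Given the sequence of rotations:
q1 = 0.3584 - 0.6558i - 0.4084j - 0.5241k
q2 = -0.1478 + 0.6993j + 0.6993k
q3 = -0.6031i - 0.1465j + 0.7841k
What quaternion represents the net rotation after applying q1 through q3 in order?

q2 · q1 = 0.5991 + 0.016i - 0.1476j + 0.7867k
q3 · q2 · q1 = -0.6288 - 0.3608i + 0.3992j + 0.5611k
-0.6288 - 0.3608i + 0.3992j + 0.5611k


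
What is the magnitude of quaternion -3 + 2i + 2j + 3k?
√26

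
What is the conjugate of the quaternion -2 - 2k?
-2 + 2k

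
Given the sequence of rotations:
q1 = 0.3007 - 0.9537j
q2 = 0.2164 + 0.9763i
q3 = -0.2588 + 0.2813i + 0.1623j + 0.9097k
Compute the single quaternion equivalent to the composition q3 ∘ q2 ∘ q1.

q2 · q1 = 0.0651 + 0.2936i - 0.2064j - 0.9311k
q3 · q2 · q1 = 0.7811 - 0.021i + 0.593j + 0.1945k
0.7811 - 0.021i + 0.593j + 0.1945k


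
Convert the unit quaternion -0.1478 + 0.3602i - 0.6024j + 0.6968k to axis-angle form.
axis = (0.3642, -0.6091, 0.7045), θ = 197°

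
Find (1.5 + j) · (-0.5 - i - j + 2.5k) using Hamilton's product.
0.25 + i - 2j + 4.75k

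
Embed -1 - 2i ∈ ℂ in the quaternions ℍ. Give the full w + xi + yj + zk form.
-1 - 2i + 0j + 0k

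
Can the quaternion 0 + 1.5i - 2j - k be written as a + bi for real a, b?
No. The quaternion 1.5i - 2j - k has j-coefficient y = -2 and k-coefficient z = -1, not both zero, so it does not lie in the complex subalgebra spanned by 1 and i.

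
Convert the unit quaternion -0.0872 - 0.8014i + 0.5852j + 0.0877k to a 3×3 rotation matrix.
[[0.2997, -0.9227, -0.2426], [-0.9533, -0.2999, -0.0371], [-0.0385, 0.2424, -0.9694]]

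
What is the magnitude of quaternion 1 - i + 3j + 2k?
√15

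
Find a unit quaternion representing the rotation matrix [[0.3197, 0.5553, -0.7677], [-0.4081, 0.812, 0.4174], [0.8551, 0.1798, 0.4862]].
0.809 - 0.0734i - 0.5015j - 0.2977k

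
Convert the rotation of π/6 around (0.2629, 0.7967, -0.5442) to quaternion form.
0.9659 + 0.068i + 0.2062j - 0.1408k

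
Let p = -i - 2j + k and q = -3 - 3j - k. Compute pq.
-5 + 8i + 5j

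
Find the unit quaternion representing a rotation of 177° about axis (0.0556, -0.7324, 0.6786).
0.0262 + 0.0556i - 0.7321j + 0.6784k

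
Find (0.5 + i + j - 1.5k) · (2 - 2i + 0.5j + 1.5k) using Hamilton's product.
4.75 + 3.25i + 3.75j + 0.25k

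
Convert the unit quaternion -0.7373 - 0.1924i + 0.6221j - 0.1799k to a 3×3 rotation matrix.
[[0.1613, -0.5047, -0.8481], [0.0259, 0.8612, -0.5075], [0.9866, 0.0599, 0.1519]]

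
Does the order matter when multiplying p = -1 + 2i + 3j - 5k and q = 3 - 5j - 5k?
Yes: pq = -13 - 34i + 24j - 20k ≠ -13 + 46i + 4j = qp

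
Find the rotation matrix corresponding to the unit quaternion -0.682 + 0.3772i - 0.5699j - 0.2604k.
[[0.2148, -0.7851, 0.5809], [-0.0747, 0.5798, 0.8113], [-0.9738, -0.2177, 0.0659]]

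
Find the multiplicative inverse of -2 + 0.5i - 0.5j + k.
-0.3636 - 0.0909i + 0.0909j - 0.1818k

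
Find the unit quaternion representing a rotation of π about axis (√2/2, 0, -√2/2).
0.7071i - 0.7071k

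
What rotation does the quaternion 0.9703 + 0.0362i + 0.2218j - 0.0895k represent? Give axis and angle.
axis = (0.1496, 0.9169, -0.37), θ = 28°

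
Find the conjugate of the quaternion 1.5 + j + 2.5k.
1.5 - j - 2.5k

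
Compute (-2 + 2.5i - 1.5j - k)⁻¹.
-0.1481 - 0.1852i + 0.1111j + 0.0741k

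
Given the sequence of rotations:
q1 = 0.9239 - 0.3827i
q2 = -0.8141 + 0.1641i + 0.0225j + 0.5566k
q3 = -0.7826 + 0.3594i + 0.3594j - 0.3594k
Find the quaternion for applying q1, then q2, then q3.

q2 · q1 = -0.6893 + 0.4632i - 0.1922j + 0.5229k
q3 · q2 · q1 = 0.63 - 0.4914i - 0.4517j - 0.397k
0.63 - 0.4914i - 0.4517j - 0.397k


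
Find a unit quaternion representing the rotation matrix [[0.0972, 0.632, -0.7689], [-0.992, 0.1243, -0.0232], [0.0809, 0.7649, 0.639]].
0.682 + 0.2889i - 0.3115j - 0.5953k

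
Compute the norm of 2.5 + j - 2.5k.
3.674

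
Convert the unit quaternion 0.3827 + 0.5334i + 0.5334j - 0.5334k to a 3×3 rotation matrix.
[[-0.1381, 0.9773, -0.1608], [0.1608, -0.1381, -0.9773], [-0.9773, -0.1608, -0.1381]]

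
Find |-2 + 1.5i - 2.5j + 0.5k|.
3.571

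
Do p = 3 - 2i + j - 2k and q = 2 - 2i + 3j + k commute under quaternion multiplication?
No: pq = 1 - 3i + 17j - 5k ≠ 1 - 17i + 5j + 3k = qp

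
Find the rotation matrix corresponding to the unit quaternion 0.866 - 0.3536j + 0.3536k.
[[0.4999, -0.6124, -0.6124], [0.6124, 0.7499, -0.2501], [0.6124, -0.2501, 0.7499]]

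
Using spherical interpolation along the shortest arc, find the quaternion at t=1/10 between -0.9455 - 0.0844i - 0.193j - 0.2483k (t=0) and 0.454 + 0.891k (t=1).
-0.9237 - 0.0779i - 0.178j - 0.3301k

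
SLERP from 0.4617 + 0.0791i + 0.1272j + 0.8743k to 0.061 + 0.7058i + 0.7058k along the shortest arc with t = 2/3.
0.2125 + 0.5287i + 0.0467j + 0.8204k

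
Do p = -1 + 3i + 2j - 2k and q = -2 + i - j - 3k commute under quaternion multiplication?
No: pq = -5 - 15i + 4j + 2k ≠ -5 + i - 10j + 12k = qp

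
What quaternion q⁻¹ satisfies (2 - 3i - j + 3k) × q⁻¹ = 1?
0.087 + 0.1304i + 0.0435j - 0.1304k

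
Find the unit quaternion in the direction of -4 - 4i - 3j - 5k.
-0.4924 - 0.4924i - 0.3693j - 0.6155k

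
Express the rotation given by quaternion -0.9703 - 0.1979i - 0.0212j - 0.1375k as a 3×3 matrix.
[[0.9613, -0.2584, 0.0956], [0.2752, 0.8839, -0.3782], [0.0133, 0.3899, 0.9208]]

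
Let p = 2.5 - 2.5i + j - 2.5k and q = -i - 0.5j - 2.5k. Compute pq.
-8.25 - 6.25i - 5j - 4k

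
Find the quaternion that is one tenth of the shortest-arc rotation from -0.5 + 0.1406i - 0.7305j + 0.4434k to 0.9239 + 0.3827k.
-0.5993 + 0.134i - 0.6962j + 0.3717k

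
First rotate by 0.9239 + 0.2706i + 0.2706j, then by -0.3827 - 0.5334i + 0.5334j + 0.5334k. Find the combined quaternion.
-0.3536 - 0.7407i + 0.5336j + 0.2041k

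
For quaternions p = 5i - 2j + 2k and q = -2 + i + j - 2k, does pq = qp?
No: pq = 1 - 8i + 16j + 3k ≠ 1 - 12i - 8j - 11k = qp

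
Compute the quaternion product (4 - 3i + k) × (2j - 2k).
2 - 2i + 2j - 14k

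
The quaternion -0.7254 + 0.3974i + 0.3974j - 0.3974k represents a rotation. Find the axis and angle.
axis = (√3/3, √3/3, -√3/3), θ = 273°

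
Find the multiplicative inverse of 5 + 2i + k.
0.1667 - 0.0667i - 0.0333k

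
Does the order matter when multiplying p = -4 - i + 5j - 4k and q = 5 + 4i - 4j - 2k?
Yes: pq = -4 - 47i + 23j - 28k ≠ -4 + 5i + 59j + 4k = qp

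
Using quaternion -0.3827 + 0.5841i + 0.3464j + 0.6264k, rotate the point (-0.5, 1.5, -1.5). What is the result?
(0.639, -1.985, -0.635)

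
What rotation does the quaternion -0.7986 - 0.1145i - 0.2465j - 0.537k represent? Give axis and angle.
axis = (-0.1902, -0.4096, -0.8922), θ = 286°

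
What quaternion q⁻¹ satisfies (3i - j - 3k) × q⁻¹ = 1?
-0.1579i + 0.0526j + 0.1579k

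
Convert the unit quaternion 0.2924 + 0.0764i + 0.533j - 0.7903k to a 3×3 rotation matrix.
[[-0.8173, 0.5436, 0.1909], [-0.3807, -0.2608, -0.8871], [-0.4325, -0.7978, 0.4201]]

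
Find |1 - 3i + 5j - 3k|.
√44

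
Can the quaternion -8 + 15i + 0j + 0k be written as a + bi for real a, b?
Yes. The quaternion -8 + 15i has j- and k-coefficients y = z = 0, so it lies in the complex subalgebra spanned by 1 and i.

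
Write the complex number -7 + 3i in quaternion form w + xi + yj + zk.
-7 + 3i + 0j + 0k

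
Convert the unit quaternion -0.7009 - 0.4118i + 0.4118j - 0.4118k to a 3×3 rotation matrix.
[[0.3217, -0.9164, -0.2381], [0.2381, 0.3217, -0.9164], [0.9164, 0.2381, 0.3217]]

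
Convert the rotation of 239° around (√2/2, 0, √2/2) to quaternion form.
-0.4924 + 0.6154i + 0.6154k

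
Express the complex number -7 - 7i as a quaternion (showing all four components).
-7 - 7i + 0j + 0k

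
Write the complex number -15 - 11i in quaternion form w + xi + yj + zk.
-15 - 11i + 0j + 0k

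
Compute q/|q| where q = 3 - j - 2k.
0.8018 - 0.2673j - 0.5345k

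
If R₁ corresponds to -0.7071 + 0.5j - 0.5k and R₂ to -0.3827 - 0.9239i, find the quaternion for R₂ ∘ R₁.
0.2706 + 0.6533i - 0.6533j - 0.2706k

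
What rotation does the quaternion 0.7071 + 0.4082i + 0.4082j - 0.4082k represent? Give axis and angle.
axis = (√3/3, √3/3, -√3/3), θ = π/2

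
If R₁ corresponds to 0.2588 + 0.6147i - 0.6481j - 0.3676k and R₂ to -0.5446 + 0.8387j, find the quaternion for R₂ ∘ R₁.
0.4026 - 0.6431i + 0.57j - 0.3154k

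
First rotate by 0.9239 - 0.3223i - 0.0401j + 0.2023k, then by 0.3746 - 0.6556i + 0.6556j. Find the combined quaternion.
0.1611 - 0.5938i + 0.7233j + 0.3134k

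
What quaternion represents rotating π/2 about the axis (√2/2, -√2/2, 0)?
0.7071 + 0.5i - 0.5j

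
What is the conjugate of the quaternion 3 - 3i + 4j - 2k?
3 + 3i - 4j + 2k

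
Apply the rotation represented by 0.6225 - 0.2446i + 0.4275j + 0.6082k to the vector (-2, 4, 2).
(-3.185, 1.115, 3.551)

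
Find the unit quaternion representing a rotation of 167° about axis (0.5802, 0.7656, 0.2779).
0.1132 + 0.5765i + 0.7607j + 0.2761k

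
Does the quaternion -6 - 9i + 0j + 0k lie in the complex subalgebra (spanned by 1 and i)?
Yes. The quaternion -6 - 9i has j- and k-coefficients y = z = 0, so it lies in the complex subalgebra spanned by 1 and i.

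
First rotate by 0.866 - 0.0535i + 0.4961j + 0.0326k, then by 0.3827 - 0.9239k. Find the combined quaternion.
0.3615 + 0.4379i + 0.2393j - 0.7876k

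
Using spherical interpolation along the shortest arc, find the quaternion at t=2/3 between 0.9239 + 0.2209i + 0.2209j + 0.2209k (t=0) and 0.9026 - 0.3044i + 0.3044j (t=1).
0.9456 - 0.1321i + 0.2871j + 0.0775k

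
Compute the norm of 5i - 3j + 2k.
√38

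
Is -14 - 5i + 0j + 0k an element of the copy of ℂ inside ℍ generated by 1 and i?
Yes. The quaternion -14 - 5i has j- and k-coefficients y = z = 0, so it lies in the complex subalgebra spanned by 1 and i.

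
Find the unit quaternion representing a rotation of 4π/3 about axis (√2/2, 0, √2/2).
-0.5 + 0.6124i + 0.6124k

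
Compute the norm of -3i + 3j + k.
√19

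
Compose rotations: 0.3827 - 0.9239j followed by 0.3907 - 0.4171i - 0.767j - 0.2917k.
-0.5591 - 0.4291i - 0.6545j + 0.2737k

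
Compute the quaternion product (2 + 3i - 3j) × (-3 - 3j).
-15 - 9i + 3j - 9k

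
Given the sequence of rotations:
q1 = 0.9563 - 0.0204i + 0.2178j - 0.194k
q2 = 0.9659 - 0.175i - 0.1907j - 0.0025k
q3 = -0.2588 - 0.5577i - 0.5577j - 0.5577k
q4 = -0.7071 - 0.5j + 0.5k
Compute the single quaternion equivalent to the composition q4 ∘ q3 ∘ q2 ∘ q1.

q2 · q1 = 0.9612 - 0.1495i - 0.0059j - 0.2318k
q3 · q2 · q1 = -0.4647 - 0.3714i - 0.5804j - 0.5562k
q4 · q3 · q2 · q1 = 0.3165 + 0.8309i + 0.4571j - 0.0248k
0.3165 + 0.8309i + 0.4571j - 0.0248k


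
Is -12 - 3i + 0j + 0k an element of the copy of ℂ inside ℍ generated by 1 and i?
Yes. The quaternion -12 - 3i has j- and k-coefficients y = z = 0, so it lies in the complex subalgebra spanned by 1 and i.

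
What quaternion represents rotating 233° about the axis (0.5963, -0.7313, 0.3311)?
-0.4462 + 0.5336i - 0.6545j + 0.2963k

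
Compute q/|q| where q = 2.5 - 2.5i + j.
0.6804 - 0.6804i + 0.2722j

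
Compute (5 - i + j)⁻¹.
0.1852 + 0.037i - 0.037j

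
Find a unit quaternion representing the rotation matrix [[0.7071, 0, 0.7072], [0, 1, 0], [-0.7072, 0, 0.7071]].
0.9239 + 0.3827j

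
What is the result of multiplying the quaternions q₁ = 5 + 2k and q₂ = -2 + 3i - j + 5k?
-20 + 17i + j + 21k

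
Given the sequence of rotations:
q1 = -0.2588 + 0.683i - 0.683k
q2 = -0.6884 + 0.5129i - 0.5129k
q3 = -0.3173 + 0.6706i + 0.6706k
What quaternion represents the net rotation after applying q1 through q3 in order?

q2 · q1 = -0.5225 - 0.6029i + 0.6029k
q3 · q2 · q1 = 0.1658 - 0.1591i - 0.8086j - 0.5417k
0.1658 - 0.1591i - 0.8086j - 0.5417k


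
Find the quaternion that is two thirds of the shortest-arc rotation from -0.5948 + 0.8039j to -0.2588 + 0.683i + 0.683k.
-0.4859 + 0.5599i + 0.37j + 0.5599k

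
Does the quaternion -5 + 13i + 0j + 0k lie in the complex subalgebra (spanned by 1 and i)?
Yes. The quaternion -5 + 13i has j- and k-coefficients y = z = 0, so it lies in the complex subalgebra spanned by 1 and i.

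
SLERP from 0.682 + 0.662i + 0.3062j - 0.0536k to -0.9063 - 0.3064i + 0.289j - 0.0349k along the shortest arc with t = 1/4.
0.7816 + 0.6019i + 0.1605j - 0.0324k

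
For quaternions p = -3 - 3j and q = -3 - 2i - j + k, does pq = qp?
No: pq = 6 + 3i + 12j - 9k ≠ 6 + 9i + 12j + 3k = qp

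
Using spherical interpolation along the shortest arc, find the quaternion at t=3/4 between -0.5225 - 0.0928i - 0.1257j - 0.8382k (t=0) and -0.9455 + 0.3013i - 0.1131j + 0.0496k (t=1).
-0.9419 + 0.2206i - 0.1321j - 0.216k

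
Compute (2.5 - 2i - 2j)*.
2.5 + 2i + 2j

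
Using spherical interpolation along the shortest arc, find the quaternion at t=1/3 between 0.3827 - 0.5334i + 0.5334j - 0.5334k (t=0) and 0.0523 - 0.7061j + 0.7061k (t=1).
0.2501 - 0.375i + 0.6312j - 0.6312k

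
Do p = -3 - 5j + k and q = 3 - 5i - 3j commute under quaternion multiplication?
No: pq = -24 + 18i - 11j - 22k ≠ -24 + 12i - j + 28k = qp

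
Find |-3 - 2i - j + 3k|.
√23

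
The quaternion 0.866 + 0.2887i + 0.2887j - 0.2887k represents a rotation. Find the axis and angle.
axis = (√3/3, √3/3, -√3/3), θ = π/3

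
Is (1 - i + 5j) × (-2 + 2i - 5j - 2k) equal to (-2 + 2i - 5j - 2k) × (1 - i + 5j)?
No: pq = 25 - 6i - 17j - 7k ≠ 25 + 14i - 13j + 3k = qp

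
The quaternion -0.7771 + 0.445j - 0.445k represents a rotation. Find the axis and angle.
axis = (0, √2/2, -√2/2), θ = 282°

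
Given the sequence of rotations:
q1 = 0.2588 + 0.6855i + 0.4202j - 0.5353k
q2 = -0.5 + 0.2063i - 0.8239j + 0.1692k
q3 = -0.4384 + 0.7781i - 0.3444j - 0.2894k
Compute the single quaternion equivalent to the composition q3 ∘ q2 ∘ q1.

q2 · q1 = 0.166 + 0.0806i - 0.1969j + 0.9629k
q3 · q2 · q1 = 0.0754 - 0.2948i - 0.7434j - 0.5956k
0.0754 - 0.2948i - 0.7434j - 0.5956k


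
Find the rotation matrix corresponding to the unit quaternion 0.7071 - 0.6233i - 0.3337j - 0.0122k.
[[0.777, 0.4332, -0.4567], [0.3987, 0.2227, 0.8896], [0.4871, -0.8733, 0.0003]]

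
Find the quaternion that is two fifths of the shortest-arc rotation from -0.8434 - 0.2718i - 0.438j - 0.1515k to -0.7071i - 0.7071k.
-0.609 - 0.5559i - 0.3163j - 0.4691k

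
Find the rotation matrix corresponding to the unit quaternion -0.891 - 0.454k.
[[0.5878, -0.809, 0], [0.809, 0.5878, 0], [0, 0, 1]]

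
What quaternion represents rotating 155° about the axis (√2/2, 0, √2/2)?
0.2164 + 0.6903i + 0.6903k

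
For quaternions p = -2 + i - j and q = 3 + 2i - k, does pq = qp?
No: pq = -8 - 2j + 4k ≠ -8 - 2i - 4j = qp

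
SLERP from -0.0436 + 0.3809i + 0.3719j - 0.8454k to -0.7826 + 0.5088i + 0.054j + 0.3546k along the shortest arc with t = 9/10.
0.7608 - 0.4412i + 0.0034j - 0.4758k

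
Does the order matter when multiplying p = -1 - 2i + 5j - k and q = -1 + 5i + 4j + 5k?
Yes: pq = -4 + 26i - 4j - 37k ≠ -4 - 32i - 14j + 29k = qp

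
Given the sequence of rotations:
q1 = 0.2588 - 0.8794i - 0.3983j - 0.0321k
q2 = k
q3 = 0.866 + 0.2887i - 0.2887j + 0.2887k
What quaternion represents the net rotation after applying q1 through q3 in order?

q2 · q1 = 0.0321 + 0.3983i - 0.8794j + 0.2588k
q3 · q2 · q1 = -0.4158 + 0.5334i - 0.7306j + 0.0945k
-0.4158 + 0.5334i - 0.7306j + 0.0945k


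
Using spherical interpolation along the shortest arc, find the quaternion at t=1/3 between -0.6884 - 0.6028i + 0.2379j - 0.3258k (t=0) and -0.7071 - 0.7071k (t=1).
-0.7436 - 0.4253i + 0.1679j - 0.4878k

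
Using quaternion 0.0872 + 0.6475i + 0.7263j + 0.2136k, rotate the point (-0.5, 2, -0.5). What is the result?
(1.678, -0.447, 1.218)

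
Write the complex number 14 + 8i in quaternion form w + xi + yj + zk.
14 + 8i + 0j + 0k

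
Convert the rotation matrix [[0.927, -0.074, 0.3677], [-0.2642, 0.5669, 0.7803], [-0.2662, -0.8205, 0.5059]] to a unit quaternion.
0.866 - 0.4621i + 0.183j - 0.0549k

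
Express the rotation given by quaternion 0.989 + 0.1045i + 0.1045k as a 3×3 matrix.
[[0.9782, -0.2067, 0.0218], [0.2067, 0.9563, -0.2067], [0.0218, 0.2067, 0.9782]]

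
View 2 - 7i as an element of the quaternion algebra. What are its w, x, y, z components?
2 - 7i + 0j + 0k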